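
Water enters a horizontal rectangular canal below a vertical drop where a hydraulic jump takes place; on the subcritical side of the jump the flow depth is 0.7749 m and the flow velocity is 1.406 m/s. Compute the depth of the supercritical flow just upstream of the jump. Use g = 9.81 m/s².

y₁ = 0.2926 m

Fr₂ = V₂/√(g·y₂) = 1.406/√(9.81×0.7749) = 0.5100.
Applying the sequent-depth relation in reverse, y₁/y₂ = ½[√(1 + 8Fr₂²) − 1] = ½[√3.0804 − 1] = 0.3776.
y₁ = 0.3776 × 0.7749 = 0.2926 m.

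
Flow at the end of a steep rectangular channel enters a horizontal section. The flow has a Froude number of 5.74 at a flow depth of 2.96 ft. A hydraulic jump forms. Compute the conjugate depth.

Fr₁ = 5.74 (given).
Bélanger equation: y₂/y₁ = ½[√(1 + 8Fr₁²) − 1] = ½[√264.6 − 1] = 7.63.
y₂ = 7.63 × 2.96 = 22.6 ft.

y₂ = 22.6 ft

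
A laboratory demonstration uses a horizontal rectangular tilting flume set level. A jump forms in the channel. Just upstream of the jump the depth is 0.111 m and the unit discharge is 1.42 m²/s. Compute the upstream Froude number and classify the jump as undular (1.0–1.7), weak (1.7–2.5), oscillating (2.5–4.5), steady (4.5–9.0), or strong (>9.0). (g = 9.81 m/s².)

V₁ = q/y₁ = 1.42/0.111 = 12.8 m/s. Fr₁ = V₁/√(g·y₁) = 12.8/√(9.81×0.111) = 12.3.
Fr₁ = 12.3 lies in the strong range.

Fr₁ = 12.3; strong jump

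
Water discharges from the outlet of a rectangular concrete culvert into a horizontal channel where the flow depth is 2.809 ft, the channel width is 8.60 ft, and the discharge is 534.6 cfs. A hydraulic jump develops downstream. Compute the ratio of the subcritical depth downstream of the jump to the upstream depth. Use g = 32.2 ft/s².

q = Q/b = 534.6/8.60 = 62.16 ft²/s; V₁ = q/y₁ = 22.13 ft/s. Fr₁ = V₁/√(g·y₁) = 2.327.
By Bélanger, y₂/y₁ = ½[√(1 + 8Fr₁²) − 1] = ½[√44.315 − 1] = 2.828.

y₂/y₁ = 2.828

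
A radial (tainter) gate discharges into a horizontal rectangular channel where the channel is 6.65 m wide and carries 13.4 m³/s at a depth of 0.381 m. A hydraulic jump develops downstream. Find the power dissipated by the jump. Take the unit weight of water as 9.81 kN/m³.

P = 51.0 kW

q = Q/b = 13.4/6.65 = 2.02 m²/s; V₁ = q/y₁ = 5.29 m/s. Fr₁ = V₁/√(g·y₁) = 2.74.
Sequent-depth ratio: y₂/y₁ = ½[√(1 + 8Fr₁²) − 1] = ½[√60.87 − 1] = 3.40.
y₂ = 3.40 × 0.381 = 1.30 m.
Head loss: ΔE = (y₂ − y₁)³/(4y₁y₂) = (1.30 − 0.381)³/(4×0.381×1.30) = 0.765/1.97 = 0.388 m.
P = γ·Q·ΔE = 9.81 × 13.4 × 0.388 = 51.0 kW.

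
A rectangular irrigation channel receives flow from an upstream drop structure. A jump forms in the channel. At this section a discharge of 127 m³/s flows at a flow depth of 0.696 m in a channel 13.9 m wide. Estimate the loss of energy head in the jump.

q = Q/b = 127/13.9 = 9.14 m²/s; V₁ = q/y₁ = 13.1 m/s. Fr₁ = V₁/√(g·y₁) = 5.02.
Conjugate-depth relation: y₂/y₁ = ½[√(1 + 8Fr₁²) − 1] = ½[√202.9 − 1] = 6.62.
y₂ = 6.62 × 0.696 = 4.61 m.
V₂ = q/y₂ = 9.14/4.61 = 1.98 m/s. E₁ = y₁ + V₁²/2g = 9.48 m; E₂ = y₂ + V₂²/2g = 4.81 m. ΔE = E₁ − E₂ = 4.67 m.

ΔE = 4.67 m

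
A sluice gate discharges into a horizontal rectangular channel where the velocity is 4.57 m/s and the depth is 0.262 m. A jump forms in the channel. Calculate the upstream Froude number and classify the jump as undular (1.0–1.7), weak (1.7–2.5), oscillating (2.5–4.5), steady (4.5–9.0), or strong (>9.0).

Fr₁ = V₁/√(g·y₁) = 4.57/√(9.81×0.262) = 2.85.
Fr₁ = 2.85 lies in the oscillating range.

Fr₁ = 2.85; oscillating jump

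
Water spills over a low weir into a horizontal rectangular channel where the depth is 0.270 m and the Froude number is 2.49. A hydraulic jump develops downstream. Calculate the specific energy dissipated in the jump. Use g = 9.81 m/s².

ΔE = 0.192 m

Fr₁ = 2.49 (given).
Bélanger equation: y₂/y₁ = ½[√(1 + 8Fr₁²) − 1] = ½[√50.60 − 1] = 3.06.
y₂ = 3.06 × 0.270 = 0.825 m.
V₁ = Fr₁·√(g·y₁) = 2.49×√(9.81×0.270) = 4.05 m/s; q = V₁·y₁ = 1.09 m²/s. V₂ = q/y₂ = 1.09/0.825 = 1.33 m/s. E₁ = y₁ + V₁²/2g = 1.11 m; E₂ = y₂ + V₂²/2g = 0.915 m. ΔE = E₁ − E₂ = 0.192 m.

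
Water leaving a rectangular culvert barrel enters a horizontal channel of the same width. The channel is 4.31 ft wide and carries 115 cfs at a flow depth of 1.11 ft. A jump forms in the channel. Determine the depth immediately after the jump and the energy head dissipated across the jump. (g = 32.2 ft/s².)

y₂ = 5.78 ft; ΔE = 3.97 ft

q = Q/b = 115/4.31 = 26.7 ft²/s; V₁ = q/y₁ = 24.0 ft/s. Fr₁ = V₁/√(g·y₁) = 4.02.
Conjugate-depth relation: y₂/y₁ = ½[√(1 + 8Fr₁²) − 1] = ½[√130.3 − 1] = 5.21.
y₂ = 5.21 × 1.11 = 5.78 ft.
Head loss: ΔE = (y₂ − y₁)³/(4y₁y₂) = (5.78 − 1.11)³/(4×1.11×5.78) = 102/25.7 = 3.97 ft.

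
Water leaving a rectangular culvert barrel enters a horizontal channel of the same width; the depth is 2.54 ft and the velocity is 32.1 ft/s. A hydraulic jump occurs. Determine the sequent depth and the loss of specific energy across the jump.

Fr₁ = V₁/√(g·y₁) = 32.1/√(32.2×2.54) = 3.55.
Bélanger equation: y₂/y₁ = ½[√(1 + 8Fr₁²) − 1] = ½[√101.8 − 1] = 4.54.
y₂ = 4.54 × 2.54 = 11.5 ft.
q = V₁·y₁ = 32.1 × 2.54 = 81.5 ft²/s. V₂ = q/y₂ = 81.5/11.5 = 7.06 ft/s. E₁ = y₁ + V₁²/2g = 18.5 ft; E₂ = y₂ + V₂²/2g = 12.3 ft. ΔE = E₁ − E₂ = 6.22 ft.

y₂ = 11.5 ft; ΔE = 6.22 ft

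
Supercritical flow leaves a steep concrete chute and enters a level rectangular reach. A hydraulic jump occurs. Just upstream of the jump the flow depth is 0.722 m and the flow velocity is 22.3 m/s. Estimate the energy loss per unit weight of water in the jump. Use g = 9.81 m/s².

Fr₁ = V₁/√(g·y₁) = 22.3/√(9.81×0.722) = 8.38.
Bélanger equation: y₂/y₁ = ½[√(1 + 8Fr₁²) − 1] = ½[√562.7 − 1] = 11.4.
y₂ = 11.4 × 0.722 = 8.20 m.
Head loss: ΔE = (y₂ − y₁)³/(4y₁y₂) = (8.20 − 0.722)³/(4×0.722×8.20) = 419/23.7 = 17.7 m.

ΔE = 17.7 m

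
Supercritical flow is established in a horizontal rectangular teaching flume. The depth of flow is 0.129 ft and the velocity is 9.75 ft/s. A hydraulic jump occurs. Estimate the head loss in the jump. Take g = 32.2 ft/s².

ΔE = 0.757 ft

Fr₁ = V₁/√(g·y₁) = 9.75/√(32.2×0.129) = 4.78.
Sequent-depth ratio: y₂/y₁ = ½[√(1 + 8Fr₁²) − 1] = ½[√184.1 − 1] = 6.28.
y₂ = 6.28 × 0.129 = 0.811 ft.
q = V₁·y₁ = 9.75 × 0.129 = 1.26 ft²/s. V₂ = q/y₂ = 1.26/0.811 = 1.55 ft/s. E₁ = y₁ + V₁²/2g = 1.61 ft; E₂ = y₂ + V₂²/2g = 0.848 ft. ΔE = E₁ − E₂ = 0.757 ft.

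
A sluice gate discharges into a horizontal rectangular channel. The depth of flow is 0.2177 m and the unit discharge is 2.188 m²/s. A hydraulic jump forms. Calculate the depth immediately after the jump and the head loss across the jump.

y₂ = 2.011 m; ΔE = 3.295 m

V₁ = q/y₁ = 2.188/0.2177 = 10.05 m/s. Fr₁ = V₁/√(g·y₁) = 10.05/√(9.81×0.2177) = 6.877.
From the momentum equation for a rectangular channel, y₂/y₁ = ½[√(1 + 8Fr₁²) − 1] = ½[√379.39 − 1] = 9.239.
y₂ = 9.239 × 0.2177 = 2.011 m.
Head loss: ΔE = (y₂ − y₁)³/(4y₁y₂) = (2.011 − 0.2177)³/(4×0.2177×2.011) = 5.770/1.751 = 3.295 m.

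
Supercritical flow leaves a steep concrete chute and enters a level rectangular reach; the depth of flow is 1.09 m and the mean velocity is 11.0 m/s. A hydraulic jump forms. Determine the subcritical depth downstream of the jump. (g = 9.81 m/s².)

y₂ = 4.67 m

Fr₁ = V₁/√(g·y₁) = 11.0/√(9.81×1.09) = 3.36.
By Bélanger, y₂/y₁ = ½[√(1 + 8Fr₁²) − 1] = ½[√91.53 − 1] = 4.28.
y₂ = 4.28 × 1.09 = 4.67 m.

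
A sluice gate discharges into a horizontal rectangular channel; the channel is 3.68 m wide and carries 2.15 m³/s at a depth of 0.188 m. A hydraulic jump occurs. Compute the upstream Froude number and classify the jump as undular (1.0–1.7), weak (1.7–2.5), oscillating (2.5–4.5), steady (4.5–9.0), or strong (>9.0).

Fr₁ = 2.29; weak jump

q = Q/b = 2.15/3.68 = 0.584 m²/s; V₁ = q/y₁ = 3.11 m/s. Fr₁ = V₁/√(g·y₁) = 2.29.
Fr₁ = 2.29 lies in the weak range.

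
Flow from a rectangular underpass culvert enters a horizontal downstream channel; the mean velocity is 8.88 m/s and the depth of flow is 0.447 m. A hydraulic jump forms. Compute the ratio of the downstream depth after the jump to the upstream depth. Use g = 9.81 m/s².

y₂/y₁ = 5.52

Fr₁ = V₁/√(g·y₁) = 8.88/√(9.81×0.447) = 4.24.
By Bélanger, y₂/y₁ = ½[√(1 + 8Fr₁²) − 1] = ½[√144.9 − 1] = 5.52.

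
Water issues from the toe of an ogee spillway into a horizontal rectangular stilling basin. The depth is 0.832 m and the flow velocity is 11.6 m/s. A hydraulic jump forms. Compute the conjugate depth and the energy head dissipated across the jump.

Fr₁ = V₁/√(g·y₁) = 11.6/√(9.81×0.832) = 4.06.
From the momentum equation for a rectangular channel, y₂/y₁ = ½[√(1 + 8Fr₁²) − 1] = ½[√132.9 − 1] = 5.26.
y₂ = 5.26 × 0.832 = 4.38 m.
Head loss: ΔE = (y₂ − y₁)³/(4y₁y₂) = (4.38 − 0.832)³/(4×0.832×4.38) = 44.6/14.6 = 3.06 m.

y₂ = 4.38 m; ΔE = 3.06 m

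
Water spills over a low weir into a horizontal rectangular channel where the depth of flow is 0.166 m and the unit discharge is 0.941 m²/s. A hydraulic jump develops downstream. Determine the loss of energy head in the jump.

ΔE = 0.792 m

V₁ = q/y₁ = 0.941/0.166 = 5.67 m/s. Fr₁ = V₁/√(g·y₁) = 5.67/√(9.81×0.166) = 4.44.
From the momentum equation for a rectangular channel, y₂/y₁ = ½[√(1 + 8Fr₁²) − 1] = ½[√158.9 − 1] = 5.80.
y₂ = 5.80 × 0.166 = 0.963 m.
Head loss: ΔE = (y₂ − y₁)³/(4y₁y₂) = (0.963 − 0.166)³/(4×0.166×0.963) = 0.507/0.640 = 0.792 m.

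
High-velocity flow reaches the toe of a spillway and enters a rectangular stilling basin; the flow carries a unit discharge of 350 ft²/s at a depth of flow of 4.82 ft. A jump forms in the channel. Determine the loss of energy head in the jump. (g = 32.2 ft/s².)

ΔE = 47.9 ft

V₁ = q/y₁ = 350/4.82 = 72.6 ft/s. Fr₁ = V₁/√(g·y₁) = 72.6/√(32.2×4.82) = 5.83.
Sequent-depth ratio: y₂/y₁ = ½[√(1 + 8Fr₁²) − 1] = ½[√272.8 − 1] = 7.76.
y₂ = 7.76 × 4.82 = 37.4 ft.
V₂ = q/y₂ = 350/37.4 = 9.36 ft/s. E₁ = y₁ + V₁²/2g = 86.7 ft; E₂ = y₂ + V₂²/2g = 38.8 ft. ΔE = E₁ − E₂ = 47.9 ft.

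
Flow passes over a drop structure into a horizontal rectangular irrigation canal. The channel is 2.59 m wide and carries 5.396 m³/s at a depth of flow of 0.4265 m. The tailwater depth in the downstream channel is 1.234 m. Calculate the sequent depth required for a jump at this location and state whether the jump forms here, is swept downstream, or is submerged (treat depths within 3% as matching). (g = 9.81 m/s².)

y₂ = 1.243 m; the jump forms here

q = Q/b = 5.396/2.59 = 2.083 m²/s; V₁ = q/y₁ = 4.885 m/s. Fr₁ = V₁/√(g·y₁) = 2.388.
By Bélanger, y₂/y₁ = ½[√(1 + 8Fr₁²) − 1] = ½[√46.626 − 1] = 2.914.
y₂ = 2.914 × 0.4265 = 1.243 m.
Tailwater y_tw = 1.234 m: y_tw ≈ y₂, so the jump forms here.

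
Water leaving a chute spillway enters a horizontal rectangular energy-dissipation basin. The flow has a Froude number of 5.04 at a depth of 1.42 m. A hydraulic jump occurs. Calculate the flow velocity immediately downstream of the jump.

V₂ = 2.83 m/s

Fr₁ = 5.04 (given).
From the momentum equation for a rectangular channel, y₂/y₁ = ½[√(1 + 8Fr₁²) − 1] = ½[√204.2 − 1] = 6.65.
y₂ = 6.65 × 1.42 = 9.44 m.
V₁ = Fr₁·√(g·y₁) = 5.04×√(9.81×1.42) = 18.8 m/s; q = V₁·y₁ = 26.7 m²/s.
V₂ = q/y₂ = 26.7/9.44 = 2.83 m/s.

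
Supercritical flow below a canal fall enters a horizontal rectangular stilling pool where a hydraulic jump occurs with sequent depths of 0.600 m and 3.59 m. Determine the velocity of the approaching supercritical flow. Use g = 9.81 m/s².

V₁ = 11.1 m/s

For a rectangular channel the momentum equation gives q² = ½·g·y₁·y₂·(y₁ + y₂) = ½×9.81×0.600×3.59×4.19 = 44.3.
q = √44.3 = 6.65 m²/s.
V₁ = q/y₁ = 6.65/0.600 = 11.1 m/s.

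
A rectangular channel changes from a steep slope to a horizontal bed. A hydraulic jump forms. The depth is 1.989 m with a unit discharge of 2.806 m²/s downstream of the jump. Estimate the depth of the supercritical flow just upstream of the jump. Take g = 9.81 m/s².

V₂ = q/y₂ = 2.806/1.989 = 1.411 m/s; Fr₂ = V₂/√(g·y₂) = 0.3194.
Since the conjugate-depth ratio holds either way, y₁/y₂ = ½[√(1 + 8Fr₂²) − 1] = ½[√1.8160 − 1] = 0.1738.
y₁ = 0.1738 × 1.989 = 0.3457 m.

y₁ = 0.3457 m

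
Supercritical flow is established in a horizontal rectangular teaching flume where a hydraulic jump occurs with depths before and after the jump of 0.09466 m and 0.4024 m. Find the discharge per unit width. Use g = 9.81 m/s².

For a rectangular channel the momentum equation gives q² = ½·g·y₁·y₂·(y₁ + y₂) = ½×9.81×0.09466×0.4024×0.4971 = 0.09287.
q = √0.09287 = 0.3047 m²/s.

q = 0.3047 m²/s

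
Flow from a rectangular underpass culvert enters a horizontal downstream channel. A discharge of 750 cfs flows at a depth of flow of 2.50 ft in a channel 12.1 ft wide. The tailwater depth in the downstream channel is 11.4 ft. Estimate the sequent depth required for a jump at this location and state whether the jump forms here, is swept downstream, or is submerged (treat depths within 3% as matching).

q = Q/b = 750/12.1 = 62.0 ft²/s; V₁ = q/y₁ = 24.8 ft/s. Fr₁ = V₁/√(g·y₁) = 2.76.
By Bélanger, y₂/y₁ = ½[√(1 + 8Fr₁²) − 1] = ½[√62.09 − 1] = 3.44.
y₂ = 3.44 × 2.50 = 8.60 ft.
Tailwater y_tw = 11.4 ft: y_tw > y₂, so the jump is submerged.

y₂ = 8.60 ft; the jump is submerged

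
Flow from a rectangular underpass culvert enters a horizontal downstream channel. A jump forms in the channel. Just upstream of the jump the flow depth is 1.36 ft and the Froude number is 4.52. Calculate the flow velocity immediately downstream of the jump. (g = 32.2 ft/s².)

V₂ = 5.06 ft/s

Fr₁ = 4.52 (given).
Sequent-depth ratio: y₂/y₁ = ½[√(1 + 8Fr₁²) − 1] = ½[√164.4 − 1] = 5.91.
y₂ = 5.91 × 1.36 = 8.04 ft.
V₁ = Fr₁·√(g·y₁) = 4.52×√(32.2×1.36) = 29.9 ft/s; q = V₁·y₁ = 40.7 ft²/s.
V₂ = q/y₂ = 40.7/8.04 = 5.06 ft/s.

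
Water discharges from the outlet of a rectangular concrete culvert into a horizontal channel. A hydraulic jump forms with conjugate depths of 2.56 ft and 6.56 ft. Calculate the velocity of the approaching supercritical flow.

V₁ = 19.4 ft/s

For a rectangular channel the momentum equation gives q² = ½·g·y₁·y₂·(y₁ + y₂) = ½×32.2×2.56×6.56×9.12 = 2466.
q = √2466 = 49.7 ft²/s.
V₁ = q/y₁ = 49.7/2.56 = 19.4 ft/s.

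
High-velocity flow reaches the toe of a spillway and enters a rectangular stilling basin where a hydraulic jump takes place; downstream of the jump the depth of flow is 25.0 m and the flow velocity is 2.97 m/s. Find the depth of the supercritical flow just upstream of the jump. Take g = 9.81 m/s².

Fr₂ = V₂/√(g·y₂) = 2.97/√(9.81×25.0) = 0.190.
The Bélanger relation is symmetric: y₁/y₂ = ½[√(1 + 8Fr₂²) − 1] = ½[√1.288 − 1] = 0.0674.
y₁ = 0.0674 × 25.0 = 1.68 m.

y₁ = 1.68 m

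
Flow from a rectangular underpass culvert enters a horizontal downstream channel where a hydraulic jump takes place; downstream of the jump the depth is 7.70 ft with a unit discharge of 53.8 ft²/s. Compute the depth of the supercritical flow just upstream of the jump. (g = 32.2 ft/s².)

y₁ = 2.33 ft

V₂ = q/y₂ = 53.8/7.70 = 6.99 ft/s; Fr₂ = V₂/√(g·y₂) = 0.444.
Applying the sequent-depth relation in reverse, y₁/y₂ = ½[√(1 + 8Fr₂²) − 1] = ½[√2.575 − 1] = 0.302.
y₁ = 0.302 × 7.70 = 2.33 ft.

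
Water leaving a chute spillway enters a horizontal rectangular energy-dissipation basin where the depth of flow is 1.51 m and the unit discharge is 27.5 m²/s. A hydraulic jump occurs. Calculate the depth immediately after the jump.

y₂ = 9.38 m

V₁ = q/y₁ = 27.5/1.51 = 18.2 m/s. Fr₁ = V₁/√(g·y₁) = 18.2/√(9.81×1.51) = 4.73.
Sequent-depth ratio: y₂/y₁ = ½[√(1 + 8Fr₁²) − 1] = ½[√180.1 − 1] = 6.21.
y₂ = 6.21 × 1.51 = 9.38 m.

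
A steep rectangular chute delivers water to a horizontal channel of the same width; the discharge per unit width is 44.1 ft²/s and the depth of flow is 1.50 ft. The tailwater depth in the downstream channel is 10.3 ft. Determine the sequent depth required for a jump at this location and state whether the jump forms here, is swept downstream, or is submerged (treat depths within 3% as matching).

V₁ = q/y₁ = 44.1/1.50 = 29.4 ft/s. Fr₁ = V₁/√(g·y₁) = 29.4/√(32.2×1.50) = 4.23.
By Bélanger, y₂/y₁ = ½[√(1 + 8Fr₁²) − 1] = ½[√144.2 − 1] = 5.50.
y₂ = 5.50 × 1.50 = 8.26 ft.
Tailwater y_tw = 10.3 ft: y_tw > y₂, so the jump is submerged.

y₂ = 8.26 ft; the jump is submerged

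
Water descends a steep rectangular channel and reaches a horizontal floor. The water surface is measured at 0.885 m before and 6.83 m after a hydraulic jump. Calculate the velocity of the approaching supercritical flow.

V₁ = 17.1 m/s

For a rectangular channel the momentum equation gives q² = ½·g·y₁·y₂·(y₁ + y₂) = ½×9.81×0.885×6.83×7.71 = 229.
q = √229 = 15.1 m²/s.
V₁ = q/y₁ = 15.1/0.885 = 17.1 m/s.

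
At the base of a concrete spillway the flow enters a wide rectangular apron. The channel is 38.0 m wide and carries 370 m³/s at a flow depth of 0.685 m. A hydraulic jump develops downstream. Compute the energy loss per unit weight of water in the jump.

q = Q/b = 370/38.0 = 9.74 m²/s; V₁ = q/y₁ = 14.2 m/s. Fr₁ = V₁/√(g·y₁) = 5.48.
By Bélanger, y₂/y₁ = ½[√(1 + 8Fr₁²) − 1] = ½[√241.5 − 1] = 7.27.
y₂ = 7.27 × 0.685 = 4.98 m.
Head loss: ΔE = (y₂ − y₁)³/(4y₁y₂) = (4.98 − 0.685)³/(4×0.685×4.98) = 79.3/13.6 = 5.81 m.

ΔE = 5.81 m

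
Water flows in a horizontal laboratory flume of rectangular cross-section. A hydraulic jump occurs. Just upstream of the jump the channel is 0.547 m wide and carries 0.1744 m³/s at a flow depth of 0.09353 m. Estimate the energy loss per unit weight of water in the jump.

q = Q/b = 0.1744/0.547 = 0.3188 m²/s; V₁ = q/y₁ = 3.409 m/s. Fr₁ = V₁/√(g·y₁) = 3.559.
From the momentum equation for a rectangular channel, y₂/y₁ = ½[√(1 + 8Fr₁²) − 1] = ½[√102.32 − 1] = 4.558.
y₂ = 4.558 × 0.09353 = 0.4263 m.
V₂ = q/y₂ = 0.3188/0.4263 = 0.7479 m/s. E₁ = y₁ + V₁²/2g = 0.6858 m; E₂ = y₂ + V₂²/2g = 0.4548 m. ΔE = E₁ − E₂ = 0.2310 m.

ΔE = 0.2310 m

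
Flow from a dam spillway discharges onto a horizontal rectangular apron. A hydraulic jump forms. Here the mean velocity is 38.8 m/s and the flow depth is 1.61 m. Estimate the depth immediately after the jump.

y₂ = 21.4 m

Fr₁ = V₁/√(g·y₁) = 38.8/√(9.81×1.61) = 9.76.
Sequent-depth ratio: y₂/y₁ = ½[√(1 + 8Fr₁²) − 1] = ½[√763.5 − 1] = 13.3.
y₂ = 13.3 × 1.61 = 21.4 m.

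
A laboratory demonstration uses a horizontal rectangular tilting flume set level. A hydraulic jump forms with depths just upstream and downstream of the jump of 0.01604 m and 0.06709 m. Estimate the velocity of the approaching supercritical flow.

V₁ = 1.306 m/s

For a rectangular channel the momentum equation gives q² = ½·g·y₁·y₂·(y₁ + y₂) = ½×9.81×0.01604×0.06709×0.08313 = 0.0004388.
q = √0.0004388 = 0.02095 m²/s.
V₁ = q/y₁ = 0.02095/0.01604 = 1.306 m/s.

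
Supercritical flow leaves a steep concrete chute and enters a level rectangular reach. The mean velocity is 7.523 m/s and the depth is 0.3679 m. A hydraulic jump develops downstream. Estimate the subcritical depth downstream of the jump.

Fr₁ = V₁/√(g·y₁) = 7.523/√(9.81×0.3679) = 3.960.
Conjugate-depth relation: y₂/y₁ = ½[√(1 + 8Fr₁²) − 1] = ½[√126.45 − 1] = 5.123.
y₂ = 5.123 × 0.3679 = 1.885 m.

y₂ = 1.885 m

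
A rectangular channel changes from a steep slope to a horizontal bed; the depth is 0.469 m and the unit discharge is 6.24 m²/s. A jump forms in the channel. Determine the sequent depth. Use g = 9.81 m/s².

y₂ = 3.89 m

V₁ = q/y₁ = 6.24/0.469 = 13.3 m/s. Fr₁ = V₁/√(g·y₁) = 13.3/√(9.81×0.469) = 6.20.
By Bélanger, y₂/y₁ = ½[√(1 + 8Fr₁²) − 1] = ½[√308.8 − 1] = 8.29.
y₂ = 8.29 × 0.469 = 3.89 m.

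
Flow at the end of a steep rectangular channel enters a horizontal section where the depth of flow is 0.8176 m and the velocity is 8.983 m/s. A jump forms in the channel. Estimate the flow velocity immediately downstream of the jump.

Fr₁ = V₁/√(g·y₁) = 8.983/√(9.81×0.8176) = 3.172.
From the momentum equation for a rectangular channel, y₂/y₁ = ½[√(1 + 8Fr₁²) − 1] = ½[√81.486 − 1] = 4.013.
y₂ = 4.013 × 0.8176 = 3.281 m.
q = V₁·y₁ = 8.983 × 0.8176 = 7.345 m²/s.
V₂ = q/y₂ = 7.345/3.281 = 2.238 m/s.

V₂ = 2.238 m/s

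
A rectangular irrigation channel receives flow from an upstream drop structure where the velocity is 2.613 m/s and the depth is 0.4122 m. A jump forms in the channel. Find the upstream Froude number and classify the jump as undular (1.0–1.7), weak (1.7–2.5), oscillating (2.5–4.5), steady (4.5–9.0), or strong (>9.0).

Fr₁ = V₁/√(g·y₁) = 2.613/√(9.81×0.4122) = 1.299.
Fr₁ = 1.299 lies in the undular range.

Fr₁ = 1.299; undular jump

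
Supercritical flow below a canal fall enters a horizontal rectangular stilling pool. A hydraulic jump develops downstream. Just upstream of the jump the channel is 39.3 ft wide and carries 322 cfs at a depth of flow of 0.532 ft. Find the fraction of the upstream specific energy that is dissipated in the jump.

ΔE/E₁ = 0.358 (35.8%)

q = Q/b = 322/39.3 = 8.19 ft²/s; V₁ = q/y₁ = 15.4 ft/s. Fr₁ = V₁/√(g·y₁) = 3.72.
Sequent-depth ratio: y₂/y₁ = ½[√(1 + 8Fr₁²) − 1] = ½[√111.8 − 1] = 4.79.
y₂ = 4.79 × 0.532 = 2.55 ft.
E₁ = y₁ + V₁²/2g = 4.22 ft. ΔE = (y₂ − y₁)³/(4y₁y₂) = 1.51 ft. ΔE/E₁ = 1.51/4.22 = 0.358.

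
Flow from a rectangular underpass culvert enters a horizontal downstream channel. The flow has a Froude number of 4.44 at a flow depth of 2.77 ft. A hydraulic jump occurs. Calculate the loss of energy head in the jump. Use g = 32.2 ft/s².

ΔE = 13.2 ft

Fr₁ = 4.44 (given).
By Bélanger, y₂/y₁ = ½[√(1 + 8Fr₁²) − 1] = ½[√158.7 − 1] = 5.80.
y₂ = 5.80 × 2.77 = 16.1 ft.
Head loss: ΔE = (y₂ − y₁)³/(4y₁y₂) = (16.1 − 2.77)³/(4×2.77×16.1) = 2349/178 = 13.2 ft.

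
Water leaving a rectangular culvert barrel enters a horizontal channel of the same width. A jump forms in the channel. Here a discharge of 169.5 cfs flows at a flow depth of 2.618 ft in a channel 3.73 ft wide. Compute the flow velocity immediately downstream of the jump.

V₂ = 7.819 ft/s

q = Q/b = 169.5/3.73 = 45.44 ft²/s; V₁ = q/y₁ = 17.36 ft/s. Fr₁ = V₁/√(g·y₁) = 1.891.
Sequent-depth ratio: y₂/y₁ = ½[√(1 + 8Fr₁²) − 1] = ½[√29.592 − 1] = 2.220.
y₂ = 2.220 × 2.618 = 5.812 ft.
V₂ = q/y₂ = 45.44/5.812 = 7.819 ft/s.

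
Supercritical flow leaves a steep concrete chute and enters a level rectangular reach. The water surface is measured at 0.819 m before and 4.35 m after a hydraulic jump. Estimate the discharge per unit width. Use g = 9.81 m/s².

For a rectangular channel the momentum equation gives q² = ½·g·y₁·y₂·(y₁ + y₂) = ½×9.81×0.819×4.35×5.17 = 90.3.
q = √90.3 = 9.50 m²/s.

q = 9.50 m²/s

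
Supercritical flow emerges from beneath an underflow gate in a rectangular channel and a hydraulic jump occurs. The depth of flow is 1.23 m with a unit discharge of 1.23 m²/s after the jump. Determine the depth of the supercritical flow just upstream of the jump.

V₂ = q/y₂ = 1.23/1.23 = 1.00 m/s; Fr₂ = V₂/√(g·y₂) = 0.288.
Applying the sequent-depth relation in reverse, y₁/y₂ = ½[√(1 + 8Fr₂²) − 1] = ½[√1.663 − 1] = 0.145.
y₁ = 0.145 × 1.23 = 0.178 m.

y₁ = 0.178 m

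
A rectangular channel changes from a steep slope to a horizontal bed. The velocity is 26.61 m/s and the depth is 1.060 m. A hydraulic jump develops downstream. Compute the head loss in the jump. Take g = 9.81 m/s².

ΔE = 25.01 m

Fr₁ = V₁/√(g·y₁) = 26.61/√(9.81×1.060) = 8.252.
Conjugate-depth relation: y₂/y₁ = ½[√(1 + 8Fr₁²) − 1] = ½[√545.76 − 1] = 11.18.
y₂ = 11.18 × 1.060 = 11.85 m.
Head loss: ΔE = (y₂ − y₁)³/(4y₁y₂) = (11.85 − 1.060)³/(4×1.060×11.85) = 1257/50.25 = 25.01 m.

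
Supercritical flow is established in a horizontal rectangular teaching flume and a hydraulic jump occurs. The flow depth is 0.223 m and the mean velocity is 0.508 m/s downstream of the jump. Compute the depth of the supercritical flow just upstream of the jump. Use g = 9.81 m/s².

y₁ = 0.0440 m

Fr₂ = V₂/√(g·y₂) = 0.508/√(9.81×0.223) = 0.343.
Applying the sequent-depth relation in reverse, y₁/y₂ = ½[√(1 + 8Fr₂²) − 1] = ½[√1.944 − 1] = 0.197.
y₁ = 0.197 × 0.223 = 0.0440 m.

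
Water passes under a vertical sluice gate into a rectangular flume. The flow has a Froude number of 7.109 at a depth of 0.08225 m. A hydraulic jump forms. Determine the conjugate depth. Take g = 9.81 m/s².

Fr₁ = 7.109 (given).
Bélanger equation: y₂/y₁ = ½[√(1 + 8Fr₁²) − 1] = ½[√405.30 − 1] = 9.566.
y₂ = 9.566 × 0.08225 = 0.7868 m.

y₂ = 0.7868 m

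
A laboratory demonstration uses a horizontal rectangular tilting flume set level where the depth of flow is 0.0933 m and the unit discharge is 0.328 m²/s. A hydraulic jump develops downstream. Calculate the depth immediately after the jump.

V₁ = q/y₁ = 0.328/0.0933 = 3.52 m/s. Fr₁ = V₁/√(g·y₁) = 3.52/√(9.81×0.0933) = 3.67.
Bélanger equation: y₂/y₁ = ½[√(1 + 8Fr₁²) − 1] = ½[√109.0 − 1] = 4.72.
y₂ = 4.72 × 0.0933 = 0.440 m.

y₂ = 0.440 m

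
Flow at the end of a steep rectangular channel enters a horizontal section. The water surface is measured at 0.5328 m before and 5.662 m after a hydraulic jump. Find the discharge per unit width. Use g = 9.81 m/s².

q = 9.574 m²/s

For a rectangular channel the momentum equation gives q² = ½·g·y₁·y₂·(y₁ + y₂) = ½×9.81×0.5328×5.662×6.195 = 91.66.
q = √91.66 = 9.574 m²/s.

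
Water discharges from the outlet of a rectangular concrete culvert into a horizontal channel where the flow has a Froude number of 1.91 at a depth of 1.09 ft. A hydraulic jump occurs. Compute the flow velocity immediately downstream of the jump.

V₂ = 5.04 ft/s

Fr₁ = 1.91 (given).
By Bélanger, y₂/y₁ = ½[√(1 + 8Fr₁²) − 1] = ½[√30.18 − 1] = 2.25.
y₂ = 2.25 × 1.09 = 2.45 ft.
V₁ = Fr₁·√(g·y₁) = 1.91×√(32.2×1.09) = 11.3 ft/s; q = V₁·y₁ = 12.3 ft²/s.
V₂ = q/y₂ = 12.3/2.45 = 5.04 ft/s.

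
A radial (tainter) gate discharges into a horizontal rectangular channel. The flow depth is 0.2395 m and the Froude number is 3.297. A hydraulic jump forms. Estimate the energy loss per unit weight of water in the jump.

Fr₁ = 3.297 (given).
Sequent-depth ratio: y₂/y₁ = ½[√(1 + 8Fr₁²) − 1] = ½[√87.962 − 1] = 4.189.
y₂ = 4.189 × 0.2395 = 1.003 m.
V₁ = Fr₁·√(g·y₁) = 3.297×√(9.81×0.2395) = 5.054 m/s; q = V₁·y₁ = 1.210 m²/s. V₂ = q/y₂ = 1.210/1.003 = 1.206 m/s. E₁ = y₁ + V₁²/2g = 1.541 m; E₂ = y₂ + V₂²/2g = 1.078 m. ΔE = E₁ − E₂ = 0.4637 m.

ΔE = 0.4637 m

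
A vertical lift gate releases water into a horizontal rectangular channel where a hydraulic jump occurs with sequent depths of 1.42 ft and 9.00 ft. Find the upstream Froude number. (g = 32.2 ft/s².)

For a rectangular channel the momentum equation gives q² = ½·g·y₁·y₂·(y₁ + y₂) = ½×32.2×1.42×9.00×10.4 = 2144.
q = √2144 = 46.3 ft²/s.
V₁ = q/y₁ = 32.6 ft/s; Fr₁ = V₁/√(g·y₁) = 4.82.

Fr₁ = 4.82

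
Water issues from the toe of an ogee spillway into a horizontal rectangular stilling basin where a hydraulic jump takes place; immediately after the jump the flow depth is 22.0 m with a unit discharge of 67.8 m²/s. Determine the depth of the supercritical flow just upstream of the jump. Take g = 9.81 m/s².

V₂ = q/y₂ = 67.8/22.0 = 3.08 m/s; Fr₂ = V₂/√(g·y₂) = 0.210.
The Bélanger relation is symmetric: y₁/y₂ = ½[√(1 + 8Fr₂²) − 1] = ½[√1.352 − 1] = 0.0814.
y₁ = 0.0814 × 22.0 = 1.79 m.

y₁ = 1.79 m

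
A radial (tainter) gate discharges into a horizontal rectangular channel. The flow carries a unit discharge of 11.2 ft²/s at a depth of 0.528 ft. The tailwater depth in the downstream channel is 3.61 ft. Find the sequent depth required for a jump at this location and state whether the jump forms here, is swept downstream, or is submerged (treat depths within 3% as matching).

V₁ = q/y₁ = 11.2/0.528 = 21.2 ft/s. Fr₁ = V₁/√(g·y₁) = 21.2/√(32.2×0.528) = 5.14.
Bélanger equation: y₂/y₁ = ½[√(1 + 8Fr₁²) − 1] = ½[√212.7 − 1] = 6.79.
y₂ = 6.79 × 0.528 = 3.59 ft.
Tailwater y_tw = 3.61 ft: y_tw ≈ y₂, so the jump forms here.

y₂ = 3.59 ft; the jump forms here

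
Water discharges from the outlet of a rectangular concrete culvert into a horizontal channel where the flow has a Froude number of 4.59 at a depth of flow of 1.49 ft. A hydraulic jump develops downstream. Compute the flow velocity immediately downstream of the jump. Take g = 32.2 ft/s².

V₂ = 5.29 ft/s

Fr₁ = 4.59 (given).
Conjugate-depth relation: y₂/y₁ = ½[√(1 + 8Fr₁²) − 1] = ½[√169.5 − 1] = 6.01.
y₂ = 6.01 × 1.49 = 8.96 ft.
V₁ = Fr₁·√(g·y₁) = 4.59×√(32.2×1.49) = 31.8 ft/s; q = V₁·y₁ = 47.4 ft²/s.
V₂ = q/y₂ = 47.4/8.96 = 5.29 ft/s.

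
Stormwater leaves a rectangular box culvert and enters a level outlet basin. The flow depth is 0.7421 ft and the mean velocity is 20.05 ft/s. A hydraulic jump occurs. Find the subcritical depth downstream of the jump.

Fr₁ = V₁/√(g·y₁) = 20.05/√(32.2×0.7421) = 4.102.
Sequent-depth ratio: y₂/y₁ = ½[√(1 + 8Fr₁²) − 1] = ½[√135.59 − 1] = 5.322.
y₂ = 5.322 × 0.7421 = 3.950 ft.

y₂ = 3.950 ft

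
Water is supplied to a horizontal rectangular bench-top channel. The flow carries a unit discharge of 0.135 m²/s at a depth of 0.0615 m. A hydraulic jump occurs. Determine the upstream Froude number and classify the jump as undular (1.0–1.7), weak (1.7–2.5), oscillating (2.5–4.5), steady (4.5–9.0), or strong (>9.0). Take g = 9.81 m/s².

V₁ = q/y₁ = 0.135/0.0615 = 2.20 m/s. Fr₁ = V₁/√(g·y₁) = 2.20/√(9.81×0.0615) = 2.83.
Fr₁ = 2.83 lies in the oscillating range.

Fr₁ = 2.83; oscillating jump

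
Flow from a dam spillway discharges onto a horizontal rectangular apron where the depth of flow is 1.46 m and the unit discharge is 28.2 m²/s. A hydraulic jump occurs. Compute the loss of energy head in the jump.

ΔE = 10.2 m

V₁ = q/y₁ = 28.2/1.46 = 19.3 m/s. Fr₁ = V₁/√(g·y₁) = 19.3/√(9.81×1.46) = 5.10.
Sequent-depth ratio: y₂/y₁ = ½[√(1 + 8Fr₁²) − 1] = ½[√209.4 − 1] = 6.74.
y₂ = 6.74 × 1.46 = 9.83 m.
V₂ = q/y₂ = 28.2/9.83 = 2.87 m/s. E₁ = y₁ + V₁²/2g = 20.5 m; E₂ = y₂ + V₂²/2g = 10.3 m. ΔE = E₁ − E₂ = 10.2 m.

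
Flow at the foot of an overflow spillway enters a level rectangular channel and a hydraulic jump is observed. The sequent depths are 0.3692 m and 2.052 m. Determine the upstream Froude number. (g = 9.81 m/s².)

Fr₁ = 4.269

For a rectangular channel the momentum equation gives q² = ½·g·y₁·y₂·(y₁ + y₂) = ½×9.81×0.3692×2.052×2.421 = 8.997.
q = √8.997 = 3.000 m²/s.
V₁ = q/y₁ = 8.124 m/s; Fr₁ = V₁/√(g·y₁) = 4.269.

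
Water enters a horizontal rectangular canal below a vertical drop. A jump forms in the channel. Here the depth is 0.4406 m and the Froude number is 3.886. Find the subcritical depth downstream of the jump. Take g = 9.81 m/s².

y₂ = 2.211 m

Fr₁ = 3.886 (given).
Conjugate-depth relation: y₂/y₁ = ½[√(1 + 8Fr₁²) − 1] = ½[√121.81 − 1] = 5.018.
y₂ = 5.018 × 0.4406 = 2.211 m.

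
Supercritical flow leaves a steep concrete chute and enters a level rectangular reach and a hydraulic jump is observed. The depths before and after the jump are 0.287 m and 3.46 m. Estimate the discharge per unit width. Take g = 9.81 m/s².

q = 4.27 m²/s

For a rectangular channel the momentum equation gives q² = ½·g·y₁·y₂·(y₁ + y₂) = ½×9.81×0.287×3.46×3.75 = 18.3.
q = √18.3 = 4.27 m²/s.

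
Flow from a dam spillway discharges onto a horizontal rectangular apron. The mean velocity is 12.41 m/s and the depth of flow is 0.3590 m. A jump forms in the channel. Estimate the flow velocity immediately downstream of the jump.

Fr₁ = V₁/√(g·y₁) = 12.41/√(9.81×0.3590) = 6.613.
Conjugate-depth relation: y₂/y₁ = ½[√(1 + 8Fr₁²) − 1] = ½[√350.84 − 1] = 8.865.
y₂ = 8.865 × 0.3590 = 3.183 m.
q = V₁·y₁ = 12.41 × 0.3590 = 4.455 m²/s.
V₂ = q/y₂ = 4.455/3.183 = 1.400 m/s.

V₂ = 1.400 m/s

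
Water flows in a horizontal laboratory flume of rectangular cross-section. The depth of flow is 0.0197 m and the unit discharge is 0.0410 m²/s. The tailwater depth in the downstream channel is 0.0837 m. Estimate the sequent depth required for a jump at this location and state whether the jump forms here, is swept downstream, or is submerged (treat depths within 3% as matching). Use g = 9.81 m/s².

V₁ = q/y₁ = 0.0410/0.0197 = 2.08 m/s. Fr₁ = V₁/√(g·y₁) = 2.08/√(9.81×0.0197) = 4.73.
From the momentum equation for a rectangular channel, y₂/y₁ = ½[√(1 + 8Fr₁²) − 1] = ½[√180.3 − 1] = 6.21.
y₂ = 6.21 × 0.0197 = 0.122 m.
Tailwater y_tw = 0.0837 m: y_tw < y₂, so the jump is swept downstream.

y₂ = 0.122 m; the jump is swept downstream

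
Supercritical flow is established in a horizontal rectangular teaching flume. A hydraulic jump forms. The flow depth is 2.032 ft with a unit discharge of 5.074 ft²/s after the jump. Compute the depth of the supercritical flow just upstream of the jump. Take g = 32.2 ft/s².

y₁ = 0.3328 ft

V₂ = q/y₂ = 5.074/2.032 = 2.497 ft/s; Fr₂ = V₂/√(g·y₂) = 0.3087.
From the momentum equation (using Fr₂), y₁/y₂ = ½[√(1 + 8Fr₂²) − 1] = ½[√1.7624 − 1] = 0.1638.
y₁ = 0.1638 × 2.032 = 0.3328 ft.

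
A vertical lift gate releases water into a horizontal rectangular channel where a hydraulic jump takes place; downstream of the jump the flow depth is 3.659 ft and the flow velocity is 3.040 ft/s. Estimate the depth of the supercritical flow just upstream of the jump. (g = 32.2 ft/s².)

Fr₂ = V₂/√(g·y₂) = 3.040/√(32.2×3.659) = 0.2801.
From the momentum equation (using Fr₂), y₁/y₂ = ½[√(1 + 8Fr₂²) − 1] = ½[√1.6275 − 1] = 0.1379.
y₁ = 0.1379 × 3.659 = 0.5045 ft.

y₁ = 0.5045 ft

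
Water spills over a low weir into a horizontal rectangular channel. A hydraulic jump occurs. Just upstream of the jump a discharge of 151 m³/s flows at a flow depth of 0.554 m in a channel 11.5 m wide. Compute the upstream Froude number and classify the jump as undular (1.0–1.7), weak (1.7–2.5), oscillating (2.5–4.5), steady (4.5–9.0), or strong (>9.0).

Fr₁ = 10.2; strong jump

q = Q/b = 151/11.5 = 13.1 m²/s; V₁ = q/y₁ = 23.7 m/s. Fr₁ = V₁/√(g·y₁) = 10.2.
Fr₁ = 10.2 lies in the strong range.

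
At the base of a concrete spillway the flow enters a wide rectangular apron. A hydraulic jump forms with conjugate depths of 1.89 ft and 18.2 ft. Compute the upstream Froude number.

Fr₁ = 7.15

For a rectangular channel the momentum equation gives q² = ½·g·y₁·y₂·(y₁ + y₂) = ½×32.2×1.89×18.2×20.1 = 11126.
q = √11126 = 105 ft²/s.
V₁ = q/y₁ = 55.8 ft/s; Fr₁ = V₁/√(g·y₁) = 7.15.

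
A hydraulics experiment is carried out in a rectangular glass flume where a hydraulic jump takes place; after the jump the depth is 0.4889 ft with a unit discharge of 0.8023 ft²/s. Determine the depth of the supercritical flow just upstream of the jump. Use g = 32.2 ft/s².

V₂ = q/y₂ = 0.8023/0.4889 = 1.641 ft/s; Fr₂ = V₂/√(g·y₂) = 0.4136.
From the momentum equation (using Fr₂), y₁/y₂ = ½[√(1 + 8Fr₂²) − 1] = ½[√2.3685 − 1] = 0.2695.
y₁ = 0.2695 × 0.4889 = 0.1318 ft.

y₁ = 0.1318 ft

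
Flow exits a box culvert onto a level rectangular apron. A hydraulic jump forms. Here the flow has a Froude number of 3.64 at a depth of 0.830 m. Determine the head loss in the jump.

ΔE = 2.20 m

Fr₁ = 3.64 (given).
Bélanger equation: y₂/y₁ = ½[√(1 + 8Fr₁²) − 1] = ½[√107.0 − 1] = 4.67.
y₂ = 4.67 × 0.830 = 3.88 m.
Head loss: ΔE = (y₂ − y₁)³/(4y₁y₂) = (3.88 − 0.830)³/(4×0.830×3.88) = 28.3/12.9 = 2.20 m.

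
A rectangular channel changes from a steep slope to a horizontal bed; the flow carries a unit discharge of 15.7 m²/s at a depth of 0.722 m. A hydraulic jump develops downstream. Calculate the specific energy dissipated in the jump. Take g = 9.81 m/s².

V₁ = q/y₁ = 15.7/0.722 = 21.7 m/s. Fr₁ = V₁/√(g·y₁) = 21.7/√(9.81×0.722) = 8.17.
Conjugate-depth relation: y₂/y₁ = ½[√(1 + 8Fr₁²) − 1] = ½[√535.1 − 1] = 11.1.
y₂ = 11.1 × 0.722 = 7.99 m.
V₂ = q/y₂ = 15.7/7.99 = 1.97 m/s. E₁ = y₁ + V₁²/2g = 24.8 m; E₂ = y₂ + V₂²/2g = 8.19 m. ΔE = E₁ − E₂ = 16.6 m.

ΔE = 16.6 m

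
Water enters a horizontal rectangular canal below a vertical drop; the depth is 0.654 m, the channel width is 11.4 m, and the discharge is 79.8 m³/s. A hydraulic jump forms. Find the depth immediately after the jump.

q = Q/b = 79.8/11.4 = 7.00 m²/s; V₁ = q/y₁ = 10.7 m/s. Fr₁ = V₁/√(g·y₁) = 4.23.
From the momentum equation for a rectangular channel, y₂/y₁ = ½[√(1 + 8Fr₁²) − 1] = ½[√143.9 − 1] = 5.50.
y₂ = 5.50 × 0.654 = 3.59 m.

y₂ = 3.59 m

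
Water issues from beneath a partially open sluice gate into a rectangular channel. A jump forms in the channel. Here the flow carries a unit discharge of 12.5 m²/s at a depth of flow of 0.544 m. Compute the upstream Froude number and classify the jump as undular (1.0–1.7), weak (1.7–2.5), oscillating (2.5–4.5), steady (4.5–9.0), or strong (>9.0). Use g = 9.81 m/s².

Fr₁ = 9.95; strong jump

V₁ = q/y₁ = 12.5/0.544 = 23.0 m/s. Fr₁ = V₁/√(g·y₁) = 23.0/√(9.81×0.544) = 9.95.
Fr₁ = 9.95 lies in the strong range.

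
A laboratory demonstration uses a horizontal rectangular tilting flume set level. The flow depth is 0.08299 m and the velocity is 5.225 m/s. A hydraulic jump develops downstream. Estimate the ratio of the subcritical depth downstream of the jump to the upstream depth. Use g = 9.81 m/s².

Fr₁ = V₁/√(g·y₁) = 5.225/√(9.81×0.08299) = 5.791.
From the momentum equation for a rectangular channel, y₂/y₁ = ½[√(1 + 8Fr₁²) − 1] = ½[√269.27 − 1] = 7.705.

y₂/y₁ = 7.705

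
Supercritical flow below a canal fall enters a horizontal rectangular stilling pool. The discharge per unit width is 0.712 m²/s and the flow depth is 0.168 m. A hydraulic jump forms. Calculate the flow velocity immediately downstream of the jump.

V₁ = q/y₁ = 0.712/0.168 = 4.24 m/s. Fr₁ = V₁/√(g·y₁) = 4.24/√(9.81×0.168) = 3.30.
Sequent-depth ratio: y₂/y₁ = ½[√(1 + 8Fr₁²) − 1] = ½[√88.19 − 1] = 4.20.
y₂ = 4.20 × 0.168 = 0.705 m.
V₂ = q/y₂ = 0.712/0.705 = 1.01 m/s.

V₂ = 1.01 m/s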